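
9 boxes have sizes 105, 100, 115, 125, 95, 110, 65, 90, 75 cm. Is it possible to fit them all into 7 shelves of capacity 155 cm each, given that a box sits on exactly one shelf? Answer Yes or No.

No

Total = 880 cm; ⌈880/155⌉ = 6.
7 boxes each exceed half the capacity and cannot share a shelf, forcing at least 7 shelves.
The bound of 7 does not rule out 7, but exhaustive search shows no assignment into 7 shelves of capacity 155 cm exists — the minimum is 8.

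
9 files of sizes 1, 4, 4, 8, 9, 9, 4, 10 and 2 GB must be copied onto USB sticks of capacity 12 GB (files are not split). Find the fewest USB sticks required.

5

Total = 10 + 9 + 9 + 8 + 4 + 4 + 4 + 2 + 1 = 51 GB.
Lower bound: ⌈51/12⌉ = 5 USB sticks.
A packing using 5 USB sticks:
  USB stick 1: 10 + 2 = 12
  USB stick 2: 9 + 1 = 10
  USB stick 3: 9 = 9
  USB stick 4: 8 + 4 = 12
  USB stick 5: 4 + 4 = 8
This matches the lower bound, so 5 is optimal.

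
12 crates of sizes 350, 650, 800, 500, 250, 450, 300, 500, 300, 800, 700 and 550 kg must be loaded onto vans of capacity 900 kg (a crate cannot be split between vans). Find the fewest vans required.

Total = 800 + 800 + 700 + 650 + 550 + 500 + 500 + 450 + 350 + 300 + 300 + 250 = 6150 kg.
Lower bound: ⌈6150/900⌉ = 7 vans.
A packing using 8 vans:
  van 1: 800 = 800
  van 2: 800 = 800
  van 3: 700 = 700
  van 4: 650 + 250 = 900
  van 5: 550 + 350 = 900
  van 6: 500 + 300 = 800
  van 7: 500 + 300 = 800
  van 8: 450 = 450
No arrangement into 7 vans stays within capacity, so 8 is optimal.

8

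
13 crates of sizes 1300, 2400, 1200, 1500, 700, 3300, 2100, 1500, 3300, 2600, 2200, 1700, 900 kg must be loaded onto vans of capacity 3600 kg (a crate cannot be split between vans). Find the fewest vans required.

Total = 3300 + 3300 + 2600 + 2400 + 2200 + 2100 + 1700 + 1500 + 1500 + 1300 + 1200 + 900 + 700 = 24700 kg.
Lower bound: ⌈24700/3600⌉ = 7 vans.
A packing using 8 vans:
  van 1: 3300 = 3300
  van 2: 3300 = 3300
  van 3: 2600 + 900 = 3500
  van 4: 2400 + 1200 = 3600
  van 5: 2200 + 1300 = 3500
  van 6: 2100 + 1500 = 3600
  van 7: 1700 + 1500 = 3200
  van 8: 700 = 700
No arrangement into 7 vans stays within capacity, so 8 is optimal.

8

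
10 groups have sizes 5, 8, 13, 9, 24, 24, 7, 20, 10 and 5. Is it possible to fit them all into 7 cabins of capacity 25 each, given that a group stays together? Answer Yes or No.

A valid assignment using 6 cabins:
  cabin 1: 24 = 24
  cabin 2: 24 = 24
  cabin 3: 20 + 5 = 25
  cabin 4: 13 + 10 = 23
  cabin 5: 9 + 8 + 7 = 24
  cabin 6: 5 = 5
That uses only 6 ≤ 7, so 7 cabins are enough.

Yes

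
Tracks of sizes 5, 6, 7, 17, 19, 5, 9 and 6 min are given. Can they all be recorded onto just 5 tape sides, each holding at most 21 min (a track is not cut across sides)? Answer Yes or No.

Yes

A valid assignment using 4 tape sides:
  side 1: 19 = 19
  side 2: 17 = 17
  side 3: 9 + 7 + 5 = 21
  side 4: 6 + 6 + 5 = 17
That uses only 4 ≤ 5, so 5 tape sides are enough.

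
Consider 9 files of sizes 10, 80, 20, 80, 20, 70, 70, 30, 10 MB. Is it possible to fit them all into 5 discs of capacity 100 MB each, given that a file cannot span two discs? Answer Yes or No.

Yes

A valid assignment using 4 discs:
  disc 1: 80 + 20 = 100
  disc 2: 80 + 20 = 100
  disc 3: 70 + 30 = 100
  disc 4: 70 + 10 + 10 = 90
That uses only 4 ≤ 5, so 5 discs are enough.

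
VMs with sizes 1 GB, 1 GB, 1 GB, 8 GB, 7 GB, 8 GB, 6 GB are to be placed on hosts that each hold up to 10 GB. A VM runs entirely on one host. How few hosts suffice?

Total = 8 + 8 + 7 + 6 + 1 + 1 + 1 = 32 GB.
Lower bound: ⌈32/10⌉ = 4 hosts.
A packing using 4 hosts:
  host 1: 8 + 1 + 1 = 10
  host 2: 8 + 1 = 9
  host 3: 7 = 7
  host 4: 6 = 6
This matches the lower bound, so 4 is optimal.

4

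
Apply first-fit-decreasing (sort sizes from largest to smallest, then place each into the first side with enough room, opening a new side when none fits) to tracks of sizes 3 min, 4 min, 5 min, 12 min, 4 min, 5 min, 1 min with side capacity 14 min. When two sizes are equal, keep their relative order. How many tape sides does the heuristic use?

Sorted descending: 12, 5, 5, 4, 4, 3, 1.
  12 → side 1 (new)  [load 12/14]
  5 → side 2 (new)  [load 5/14]
  5 → side 2  [load 10/14]
  4 → side 2  [load 14/14]
  4 → side 3 (new)  [load 4/14]
  3 → side 3  [load 7/14]
  1 → side 1  [load 13/14]
3 tape sides opened.

3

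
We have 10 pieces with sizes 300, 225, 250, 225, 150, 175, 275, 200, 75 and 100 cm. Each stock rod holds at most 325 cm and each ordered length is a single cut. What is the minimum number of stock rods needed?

7

Total = 300 + 275 + 250 + 225 + 225 + 200 + 175 + 150 + 100 + 75 = 1975 cm.
Lower bound: ⌈1975/325⌉ = 7 stock rods.
A packing using 7 stock rods:
  stock rod 1: 300 = 300
  stock rod 2: 275 = 275
  stock rod 3: 250 + 75 = 325
  stock rod 4: 225 + 100 = 325
  stock rod 5: 225 = 225
  stock rod 6: 200 = 200
  stock rod 7: 175 + 150 = 325
This matches the lower bound, so 7 is optimal.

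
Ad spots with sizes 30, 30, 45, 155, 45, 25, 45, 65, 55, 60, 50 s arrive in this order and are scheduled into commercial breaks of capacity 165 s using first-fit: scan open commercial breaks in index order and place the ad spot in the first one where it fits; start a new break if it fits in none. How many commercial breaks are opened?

  30 → break 1 (new)  [load 30/165]
  30 → break 1  [load 60/165]
  45 → break 1  [load 105/165]
  155 → break 2 (new)  [load 155/165]
  45 → break 1  [load 150/165]
  25 → break 3 (new)  [load 25/165]
  45 → break 3  [load 70/165]
  65 → break 3  [load 135/165]
  55 → break 4 (new)  [load 55/165]
  60 → break 4  [load 115/165]
  50 → break 4  [load 165/165]
4 commercial breaks opened.

4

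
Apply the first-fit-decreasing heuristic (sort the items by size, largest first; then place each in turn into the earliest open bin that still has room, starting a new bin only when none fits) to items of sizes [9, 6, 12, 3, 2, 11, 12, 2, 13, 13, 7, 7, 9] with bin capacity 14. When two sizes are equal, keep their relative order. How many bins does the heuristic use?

9

Sorted descending: 13, 13, 12, 12, 11, 9, 9, 7, 7, 6, 3, 2, 2.
  13 → bin 1 (new)  [load 13/14]
  13 → bin 2 (new)  [load 13/14]
  12 → bin 3 (new)  [load 12/14]
  12 → bin 4 (new)  [load 12/14]
  11 → bin 5 (new)  [load 11/14]
  9 → bin 6 (new)  [load 9/14]
  9 → bin 7 (new)  [load 9/14]
  7 → bin 8 (new)  [load 7/14]
  7 → bin 8  [load 14/14]
  6 → bin 9 (new)  [load 6/14]
  3 → bin 5  [load 14/14]
  2 → bin 3  [load 14/14]
  2 → bin 4  [load 14/14]
9 bins opened.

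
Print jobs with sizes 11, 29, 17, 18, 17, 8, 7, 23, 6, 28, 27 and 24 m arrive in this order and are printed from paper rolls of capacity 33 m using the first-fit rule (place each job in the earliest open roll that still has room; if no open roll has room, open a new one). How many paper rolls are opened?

  11 → roll 1 (new)  [load 11/33]
  29 → roll 2 (new)  [load 29/33]
  17 → roll 1  [load 28/33]
  18 → roll 3 (new)  [load 18/33]
  17 → roll 4 (new)  [load 17/33]
  8 → roll 3  [load 26/33]
  7 → roll 3  [load 33/33]
  23 → roll 5 (new)  [load 23/33]
  6 → roll 4  [load 23/33]
  28 → roll 6 (new)  [load 28/33]
  27 → roll 7 (new)  [load 27/33]
  24 → roll 8 (new)  [load 24/33]
8 paper rolls opened.

8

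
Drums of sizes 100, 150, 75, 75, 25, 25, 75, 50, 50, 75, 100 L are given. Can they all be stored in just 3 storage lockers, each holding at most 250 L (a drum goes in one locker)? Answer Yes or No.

No

Total = 800 L; ⌈800/250⌉ = 4.
At least 4 storage lockers are required, but only 3 are allowed.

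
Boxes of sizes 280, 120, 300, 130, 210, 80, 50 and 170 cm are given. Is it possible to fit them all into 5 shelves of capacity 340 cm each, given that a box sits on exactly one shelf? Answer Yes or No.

Yes

A valid assignment using 5 shelves:
  shelf 1: 300 = 300
  shelf 2: 280 + 50 = 330
  shelf 3: 210 + 130 = 340
  shelf 4: 170 + 120 = 290
  shelf 5: 80 = 80
Every load is within 340 cm, so 5 shelves suffice.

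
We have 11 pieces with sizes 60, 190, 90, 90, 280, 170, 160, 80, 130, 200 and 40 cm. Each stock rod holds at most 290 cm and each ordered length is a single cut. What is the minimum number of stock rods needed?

6

Total = 280 + 200 + 190 + 170 + 160 + 130 + 90 + 90 + 80 + 60 + 40 = 1490 cm.
Lower bound: ⌈1490/290⌉ = 6 stock rods.
A packing using 6 stock rods:
  stock rod 1: 280 = 280
  stock rod 2: 200 + 90 = 290
  stock rod 3: 190 + 90 = 280
  stock rod 4: 170 + 80 + 40 = 290
  stock rod 5: 160 + 130 = 290
  stock rod 6: 60 = 60
This matches the lower bound, so 6 is optimal.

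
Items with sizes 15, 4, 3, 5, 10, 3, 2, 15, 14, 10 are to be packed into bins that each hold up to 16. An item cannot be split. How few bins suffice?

Total = 15 + 15 + 14 + 10 + 10 + 5 + 4 + 3 + 3 + 2 = 81.
Lower bound: ⌈81/16⌉ = 6 bins.
A packing using 6 bins:
  bin 1: 15 = 15
  bin 2: 15 = 15
  bin 3: 14 + 2 = 16
  bin 4: 10 + 5 = 15
  bin 5: 10 + 4 = 14
  bin 6: 3 + 3 = 6
This matches the lower bound, so 6 is optimal.

6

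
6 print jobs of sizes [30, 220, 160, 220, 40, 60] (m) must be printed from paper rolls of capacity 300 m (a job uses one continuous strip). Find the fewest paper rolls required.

3

Total = 220 + 220 + 160 + 60 + 40 + 30 = 730 m.
Lower bound: ⌈730/300⌉ = 3 paper rolls.
A packing using 3 paper rolls:
  roll 1: 220 + 60 = 280
  roll 2: 220 + 40 + 30 = 290
  roll 3: 160 = 160
This matches the lower bound, so 3 is optimal.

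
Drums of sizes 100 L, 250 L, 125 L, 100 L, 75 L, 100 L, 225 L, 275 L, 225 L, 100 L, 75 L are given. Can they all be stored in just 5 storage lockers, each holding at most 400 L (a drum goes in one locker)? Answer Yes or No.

Yes

A valid assignment using 5 storage lockers:
  locker 1: 275 + 125 = 400
  locker 2: 250 + 100 = 350
  locker 3: 225 + 100 + 75 = 400
  locker 4: 225 + 100 + 75 = 400
  locker 5: 100 = 100
Every load is within 400 L, so 5 storage lockers suffice.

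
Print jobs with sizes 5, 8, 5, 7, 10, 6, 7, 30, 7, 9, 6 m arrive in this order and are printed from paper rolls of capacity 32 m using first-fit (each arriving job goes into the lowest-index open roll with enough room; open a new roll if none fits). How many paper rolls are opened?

4

  5 → roll 1 (new)  [load 5/32]
  8 → roll 1  [load 13/32]
  5 → roll 1  [load 18/32]
  7 → roll 1  [load 25/32]
  10 → roll 2 (new)  [load 10/32]
  6 → roll 1  [load 31/32]
  7 → roll 2  [load 17/32]
  30 → roll 3 (new)  [load 30/32]
  7 → roll 2  [load 24/32]
  9 → roll 4 (new)  [load 9/32]
  6 → roll 2  [load 30/32]
4 paper rolls opened.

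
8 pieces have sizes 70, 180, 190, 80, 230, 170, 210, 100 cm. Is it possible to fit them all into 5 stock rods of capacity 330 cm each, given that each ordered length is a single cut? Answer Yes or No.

Yes

A valid assignment using 5 stock rods:
  stock rod 1: 230 + 100 = 330
  stock rod 2: 210 + 80 = 290
  stock rod 3: 190 + 70 = 260
  stock rod 4: 180 = 180
  stock rod 5: 170 = 170
Every load is within 330 cm, so 5 stock rods suffice.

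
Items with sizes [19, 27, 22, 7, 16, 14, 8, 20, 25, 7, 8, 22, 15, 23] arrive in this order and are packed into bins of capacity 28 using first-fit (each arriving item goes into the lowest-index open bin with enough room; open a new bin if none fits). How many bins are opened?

  19 → bin 1 (new)  [load 19/28]
  27 → bin 2 (new)  [load 27/28]
  22 → bin 3 (new)  [load 22/28]
  7 → bin 1  [load 26/28]
  16 → bin 4 (new)  [load 16/28]
  14 → bin 5 (new)  [load 14/28]
  8 → bin 4  [load 24/28]
  20 → bin 6 (new)  [load 20/28]
  25 → bin 7 (new)  [load 25/28]
  7 → bin 5  [load 21/28]
  8 → bin 6  [load 28/28]
  22 → bin 8 (new)  [load 22/28]
  15 → bin 9 (new)  [load 15/28]
  23 → bin 10 (new)  [load 23/28]
10 bins opened.

10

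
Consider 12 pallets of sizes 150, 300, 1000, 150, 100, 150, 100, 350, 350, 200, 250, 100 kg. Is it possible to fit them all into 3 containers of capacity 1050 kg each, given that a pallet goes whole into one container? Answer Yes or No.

No

Total = 3200 kg; ⌈3200/1050⌉ = 4.
At least 4 containers are required, but only 3 are allowed.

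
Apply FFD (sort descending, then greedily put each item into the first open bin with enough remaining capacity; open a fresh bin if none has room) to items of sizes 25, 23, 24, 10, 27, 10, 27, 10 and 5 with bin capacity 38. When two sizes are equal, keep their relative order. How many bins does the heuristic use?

5

Sorted descending: 27, 27, 25, 24, 23, 10, 10, 10, 5.
  27 → bin 1 (new)  [load 27/38]
  27 → bin 2 (new)  [load 27/38]
  25 → bin 3 (new)  [load 25/38]
  24 → bin 4 (new)  [load 24/38]
  23 → bin 5 (new)  [load 23/38]
  10 → bin 1  [load 37/38]
  10 → bin 2  [load 37/38]
  10 → bin 3  [load 35/38]
  5 → bin 4  [load 29/38]
5 bins opened.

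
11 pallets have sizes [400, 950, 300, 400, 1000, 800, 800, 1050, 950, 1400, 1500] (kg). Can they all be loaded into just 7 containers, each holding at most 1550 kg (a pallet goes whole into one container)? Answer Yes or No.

No

Total = 9550 kg; ⌈9550/1550⌉ = 7.
8 pallets each exceed half the capacity and cannot share a container, forcing at least 8 containers.
At least 8 containers are required, but only 7 are allowed.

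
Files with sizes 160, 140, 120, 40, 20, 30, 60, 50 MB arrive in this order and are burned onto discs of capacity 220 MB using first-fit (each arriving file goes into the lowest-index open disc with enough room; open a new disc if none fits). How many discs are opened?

3

  160 → disc 1 (new)  [load 160/220]
  140 → disc 2 (new)  [load 140/220]
  120 → disc 3 (new)  [load 120/220]
  40 → disc 1  [load 200/220]
  20 → disc 1  [load 220/220]
  30 → disc 2  [load 170/220]
  60 → disc 3  [load 180/220]
  50 → disc 2  [load 220/220]
3 discs opened.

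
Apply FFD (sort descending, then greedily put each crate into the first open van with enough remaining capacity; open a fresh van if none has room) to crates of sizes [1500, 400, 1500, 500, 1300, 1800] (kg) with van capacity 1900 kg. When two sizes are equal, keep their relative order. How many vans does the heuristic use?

Sorted descending: 1800, 1500, 1500, 1300, 500, 400.
  1800 → van 1 (new)  [load 1800/1900]
  1500 → van 2 (new)  [load 1500/1900]
  1500 → van 3 (new)  [load 1500/1900]
  1300 → van 4 (new)  [load 1300/1900]
  500 → van 4  [load 1800/1900]
  400 → van 2  [load 1900/1900]
4 vans opened.

4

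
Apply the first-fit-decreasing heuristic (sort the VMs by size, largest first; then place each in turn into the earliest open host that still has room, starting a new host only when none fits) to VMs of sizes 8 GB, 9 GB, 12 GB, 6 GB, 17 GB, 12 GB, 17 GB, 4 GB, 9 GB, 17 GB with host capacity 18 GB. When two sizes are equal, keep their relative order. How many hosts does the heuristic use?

Sorted descending: 17, 17, 17, 12, 12, 9, 9, 8, 6, 4.
  17 → host 1 (new)  [load 17/18]
  17 → host 2 (new)  [load 17/18]
  17 → host 3 (new)  [load 17/18]
  12 → host 4 (new)  [load 12/18]
  12 → host 5 (new)  [load 12/18]
  9 → host 6 (new)  [load 9/18]
  9 → host 6  [load 18/18]
  8 → host 7 (new)  [load 8/18]
  6 → host 4  [load 18/18]
  4 → host 5  [load 16/18]
7 hosts opened.

7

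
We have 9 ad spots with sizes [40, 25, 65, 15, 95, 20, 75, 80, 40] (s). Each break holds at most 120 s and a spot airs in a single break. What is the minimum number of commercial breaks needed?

4

Total = 95 + 80 + 75 + 65 + 40 + 40 + 25 + 20 + 15 = 455 s.
Lower bound: ⌈455/120⌉ = 4 commercial breaks.
A packing using 4 commercial breaks:
  break 1: 95 + 25 = 120
  break 2: 80 + 40 = 120
  break 3: 75 + 40 = 115
  break 4: 65 + 20 + 15 = 100
This matches the lower bound, so 4 is optimal.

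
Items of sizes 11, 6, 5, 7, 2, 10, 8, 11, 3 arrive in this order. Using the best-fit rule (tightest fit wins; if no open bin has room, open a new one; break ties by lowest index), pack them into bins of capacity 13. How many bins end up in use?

  11 → bin 1 (new)  [load 11/13]
  6 → bin 2 (new)  [load 6/13]
  5 → bin 2  [load 11/13]
  7 → bin 3 (new)  [load 7/13]
  2 → bin 1  [load 13/13]
  10 → bin 4 (new)  [load 10/13]
  8 → bin 5 (new)  [load 8/13]
  11 → bin 6 (new)  [load 11/13]
  3 → bin 4  [load 13/13]
6 bins opened.

6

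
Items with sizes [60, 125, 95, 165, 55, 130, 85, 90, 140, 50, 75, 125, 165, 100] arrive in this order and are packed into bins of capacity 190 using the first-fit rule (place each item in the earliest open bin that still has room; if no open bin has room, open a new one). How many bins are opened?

9

  60 → bin 1 (new)  [load 60/190]
  125 → bin 1  [load 185/190]
  95 → bin 2 (new)  [load 95/190]
  165 → bin 3 (new)  [load 165/190]
  55 → bin 2  [load 150/190]
  130 → bin 4 (new)  [load 130/190]
  85 → bin 5 (new)  [load 85/190]
  90 → bin 5  [load 175/190]
  140 → bin 6 (new)  [load 140/190]
  50 → bin 4  [load 180/190]
  75 → bin 7 (new)  [load 75/190]
  125 → bin 8 (new)  [load 125/190]
  165 → bin 9 (new)  [load 165/190]
  100 → bin 7  [load 175/190]
9 bins opened.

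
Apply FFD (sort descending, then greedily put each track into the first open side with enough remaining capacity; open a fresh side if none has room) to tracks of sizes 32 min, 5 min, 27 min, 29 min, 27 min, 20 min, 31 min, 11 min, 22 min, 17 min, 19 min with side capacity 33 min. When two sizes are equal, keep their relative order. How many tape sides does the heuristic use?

9

Sorted descending: 32, 31, 29, 27, 27, 22, 20, 19, 17, 11, 5.
  32 → side 1 (new)  [load 32/33]
  31 → side 2 (new)  [load 31/33]
  29 → side 3 (new)  [load 29/33]
  27 → side 4 (new)  [load 27/33]
  27 → side 5 (new)  [load 27/33]
  22 → side 6 (new)  [load 22/33]
  20 → side 7 (new)  [load 20/33]
  19 → side 8 (new)  [load 19/33]
  17 → side 9 (new)  [load 17/33]
  11 → side 6  [load 33/33]
  5 → side 4  [load 32/33]
9 tape sides opened.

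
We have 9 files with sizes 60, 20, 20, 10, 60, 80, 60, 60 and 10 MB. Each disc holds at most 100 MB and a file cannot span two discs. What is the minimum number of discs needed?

Total = 80 + 60 + 60 + 60 + 60 + 20 + 20 + 10 + 10 = 380 MB.
Lower bound: ⌈380/100⌉ = 4 discs.
Also, 5 files each exceed 50 MB, and no two of those can share a disc, so at least 5 discs are needed.
A packing using 5 discs:
  disc 1: 80 + 20 = 100
  disc 2: 60 + 20 + 10 + 10 = 100
  disc 3: 60 = 60
  disc 4: 60 = 60
  disc 5: 60 = 60
This matches the lower bound, so 5 is optimal.

5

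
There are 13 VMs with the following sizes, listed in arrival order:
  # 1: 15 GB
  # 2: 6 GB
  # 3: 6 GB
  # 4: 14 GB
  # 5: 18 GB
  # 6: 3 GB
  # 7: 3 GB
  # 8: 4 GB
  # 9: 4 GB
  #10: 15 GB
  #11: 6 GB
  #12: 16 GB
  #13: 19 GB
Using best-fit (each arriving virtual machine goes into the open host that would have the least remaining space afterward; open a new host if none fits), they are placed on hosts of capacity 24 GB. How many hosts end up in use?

6

  15 → host 1 (new)  [load 15/24]
  6 → host 1  [load 21/24]
  6 → host 2 (new)  [load 6/24]
  14 → host 2  [load 20/24]
  18 → host 3 (new)  [load 18/24]
  3 → host 1  [load 24/24]
  3 → host 2  [load 23/24]
  4 → host 3  [load 22/24]
  4 → host 4 (new)  [load 4/24]
  15 → host 4  [load 19/24]
  6 → host 5 (new)  [load 6/24]
  16 → host 5  [load 22/24]
  19 → host 6 (new)  [load 19/24]
6 hosts opened.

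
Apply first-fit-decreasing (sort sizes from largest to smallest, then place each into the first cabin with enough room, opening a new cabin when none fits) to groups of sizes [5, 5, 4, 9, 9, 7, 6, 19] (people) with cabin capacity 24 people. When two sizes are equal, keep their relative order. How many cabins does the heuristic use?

Sorted descending: 19, 9, 9, 7, 6, 5, 5, 4.
  19 → cabin 1 (new)  [load 19/24]
  9 → cabin 2 (new)  [load 9/24]
  9 → cabin 2  [load 18/24]
  7 → cabin 3 (new)  [load 7/24]
  6 → cabin 2  [load 24/24]
  5 → cabin 1  [load 24/24]
  5 → cabin 3  [load 12/24]
  4 → cabin 3  [load 16/24]
3 cabins opened.

3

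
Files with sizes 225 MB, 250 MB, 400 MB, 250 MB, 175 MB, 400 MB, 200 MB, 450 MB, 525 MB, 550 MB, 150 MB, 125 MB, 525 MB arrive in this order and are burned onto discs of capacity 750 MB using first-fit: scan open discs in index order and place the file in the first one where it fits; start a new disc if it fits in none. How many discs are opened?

7

  225 → disc 1 (new)  [load 225/750]
  250 → disc 1  [load 475/750]
  400 → disc 2 (new)  [load 400/750]
  250 → disc 1  [load 725/750]
  175 → disc 2  [load 575/750]
  400 → disc 3 (new)  [load 400/750]
  200 → disc 3  [load 600/750]
  450 → disc 4 (new)  [load 450/750]
  525 → disc 5 (new)  [load 525/750]
  550 → disc 6 (new)  [load 550/750]
  150 → disc 2  [load 725/750]
  125 → disc 3  [load 725/750]
  525 → disc 7 (new)  [load 525/750]
7 discs opened.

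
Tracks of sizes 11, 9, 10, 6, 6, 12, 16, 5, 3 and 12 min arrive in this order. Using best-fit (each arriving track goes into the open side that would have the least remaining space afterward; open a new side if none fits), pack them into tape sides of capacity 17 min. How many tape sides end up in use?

6

  11 → side 1 (new)  [load 11/17]
  9 → side 2 (new)  [load 9/17]
  10 → side 3 (new)  [load 10/17]
  6 → side 1  [load 17/17]
  6 → side 3  [load 16/17]
  12 → side 4 (new)  [load 12/17]
  16 → side 5 (new)  [load 16/17]
  5 → side 4  [load 17/17]
  3 → side 2  [load 12/17]
  12 → side 6 (new)  [load 12/17]
6 tape sides opened.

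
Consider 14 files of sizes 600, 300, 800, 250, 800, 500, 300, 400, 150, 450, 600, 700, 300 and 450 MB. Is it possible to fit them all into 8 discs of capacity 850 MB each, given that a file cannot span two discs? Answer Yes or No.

No

Total = 6600 MB; ⌈6600/850⌉ = 8.
The bound of 8 does not rule out 8, but exhaustive search shows no assignment into 8 discs of capacity 850 MB exists — the minimum is 9.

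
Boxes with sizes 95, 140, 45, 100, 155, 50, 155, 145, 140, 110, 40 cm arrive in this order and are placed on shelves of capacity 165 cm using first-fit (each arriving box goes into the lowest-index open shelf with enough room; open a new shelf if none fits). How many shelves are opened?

8

  95 → shelf 1 (new)  [load 95/165]
  140 → shelf 2 (new)  [load 140/165]
  45 → shelf 1  [load 140/165]
  100 → shelf 3 (new)  [load 100/165]
  155 → shelf 4 (new)  [load 155/165]
  50 → shelf 3  [load 150/165]
  155 → shelf 5 (new)  [load 155/165]
  145 → shelf 6 (new)  [load 145/165]
  140 → shelf 7 (new)  [load 140/165]
  110 → shelf 8 (new)  [load 110/165]
  40 → shelf 8  [load 150/165]
8 shelves opened.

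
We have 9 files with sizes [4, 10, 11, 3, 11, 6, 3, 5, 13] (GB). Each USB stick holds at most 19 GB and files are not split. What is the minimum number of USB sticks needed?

Total = 13 + 11 + 11 + 10 + 6 + 5 + 4 + 3 + 3 = 66 GB.
Lower bound: ⌈66/19⌉ = 4 USB sticks.
A packing using 4 USB sticks:
  USB stick 1: 13 + 6 = 19
  USB stick 2: 11 + 5 + 3 = 19
  USB stick 3: 11 + 4 + 3 = 18
  USB stick 4: 10 = 10
This matches the lower bound, so 4 is optimal.

4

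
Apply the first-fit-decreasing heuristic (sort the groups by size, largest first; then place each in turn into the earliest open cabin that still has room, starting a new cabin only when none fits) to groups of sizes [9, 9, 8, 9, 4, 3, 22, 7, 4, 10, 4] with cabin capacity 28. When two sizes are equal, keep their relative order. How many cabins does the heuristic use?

4

Sorted descending: 22, 10, 9, 9, 9, 8, 7, 4, 4, 4, 3.
  22 → cabin 1 (new)  [load 22/28]
  10 → cabin 2 (new)  [load 10/28]
  9 → cabin 2  [load 19/28]
  9 → cabin 2  [load 28/28]
  9 → cabin 3 (new)  [load 9/28]
  8 → cabin 3  [load 17/28]
  7 → cabin 3  [load 24/28]
  4 → cabin 1  [load 26/28]
  4 → cabin 3  [load 28/28]
  4 → cabin 4 (new)  [load 4/28]
  3 → cabin 4  [load 7/28]
4 cabins opened.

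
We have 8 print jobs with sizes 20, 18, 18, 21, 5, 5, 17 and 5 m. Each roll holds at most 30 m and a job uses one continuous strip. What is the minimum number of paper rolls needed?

5

Total = 21 + 20 + 18 + 18 + 17 + 5 + 5 + 5 = 109 m.
Lower bound: ⌈109/30⌉ = 4 paper rolls.
Also, 5 print jobs each exceed 15 m, and no two of those can share a roll, so at least 5 paper rolls are needed.
A packing using 5 paper rolls:
  roll 1: 21 + 5 = 26
  roll 2: 20 + 5 + 5 = 30
  roll 3: 18 = 18
  roll 4: 18 = 18
  roll 5: 17 = 17
This matches the lower bound, so 5 is optimal.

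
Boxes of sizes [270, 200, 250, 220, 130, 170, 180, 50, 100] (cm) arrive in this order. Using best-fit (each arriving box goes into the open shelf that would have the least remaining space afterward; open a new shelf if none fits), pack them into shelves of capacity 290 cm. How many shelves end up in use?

  270 → shelf 1 (new)  [load 270/290]
  200 → shelf 2 (new)  [load 200/290]
  250 → shelf 3 (new)  [load 250/290]
  220 → shelf 4 (new)  [load 220/290]
  130 → shelf 5 (new)  [load 130/290]
  170 → shelf 6 (new)  [load 170/290]
  180 → shelf 7 (new)  [load 180/290]
  50 → shelf 4  [load 270/290]
  100 → shelf 7  [load 280/290]
7 shelves opened.

7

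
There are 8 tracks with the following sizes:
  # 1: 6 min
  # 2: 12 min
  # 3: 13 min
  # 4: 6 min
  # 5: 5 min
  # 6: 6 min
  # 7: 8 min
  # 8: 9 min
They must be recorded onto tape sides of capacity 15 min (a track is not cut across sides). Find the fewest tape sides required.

5

Total = 13 + 12 + 9 + 8 + 6 + 6 + 6 + 5 = 65 min.
Lower bound: ⌈65/15⌉ = 5 tape sides.
A packing using 5 tape sides:
  side 1: 13 = 13
  side 2: 12 = 12
  side 3: 9 + 6 = 15
  side 4: 8 + 6 = 14
  side 5: 6 + 5 = 11
This matches the lower bound, so 5 is optimal.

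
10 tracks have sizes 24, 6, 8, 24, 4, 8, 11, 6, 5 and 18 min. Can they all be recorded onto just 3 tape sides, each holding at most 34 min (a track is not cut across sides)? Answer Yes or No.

No

Total = 114 min; ⌈114/34⌉ = 4.
At least 4 tape sides are required, but only 3 are allowed.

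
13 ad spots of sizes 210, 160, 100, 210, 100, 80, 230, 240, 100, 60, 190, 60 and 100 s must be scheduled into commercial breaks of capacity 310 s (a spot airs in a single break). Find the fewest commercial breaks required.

7

Total = 240 + 230 + 210 + 210 + 190 + 160 + 100 + 100 + 100 + 100 + 80 + 60 + 60 = 1840 s.
Lower bound: ⌈1840/310⌉ = 6 commercial breaks.
A packing using 7 commercial breaks:
  break 1: 240 + 60 = 300
  break 2: 230 + 80 = 310
  break 3: 210 + 100 = 310
  break 4: 210 + 100 = 310
  break 5: 190 + 100 = 290
  break 6: 160 + 100 = 260
  break 7: 60 = 60
No arrangement into 6 commercial breaks stays within capacity, so 7 is optimal.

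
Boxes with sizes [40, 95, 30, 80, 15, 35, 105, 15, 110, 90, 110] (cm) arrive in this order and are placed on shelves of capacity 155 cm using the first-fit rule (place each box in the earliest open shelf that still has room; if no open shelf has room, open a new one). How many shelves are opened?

  40 → shelf 1 (new)  [load 40/155]
  95 → shelf 1  [load 135/155]
  30 → shelf 2 (new)  [load 30/155]
  80 → shelf 2  [load 110/155]
  15 → shelf 1  [load 150/155]
  35 → shelf 2  [load 145/155]
  105 → shelf 3 (new)  [load 105/155]
  15 → shelf 3  [load 120/155]
  110 → shelf 4 (new)  [load 110/155]
  90 → shelf 5 (new)  [load 90/155]
  110 → shelf 6 (new)  [load 110/155]
6 shelves opened.

6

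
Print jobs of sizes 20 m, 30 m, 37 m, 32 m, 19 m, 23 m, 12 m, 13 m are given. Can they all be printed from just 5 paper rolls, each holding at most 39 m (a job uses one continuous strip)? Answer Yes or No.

No

Total = 186 m; ⌈186/39⌉ = 5.
The bound of 5 does not rule out 5, but exhaustive search shows no assignment into 5 paper rolls of capacity 39 m exists — the minimum is 6.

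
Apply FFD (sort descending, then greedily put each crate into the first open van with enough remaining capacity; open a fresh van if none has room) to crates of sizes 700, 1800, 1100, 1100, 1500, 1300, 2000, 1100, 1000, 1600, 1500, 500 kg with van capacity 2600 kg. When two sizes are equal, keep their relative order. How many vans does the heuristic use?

6

Sorted descending: 2000, 1800, 1600, 1500, 1500, 1300, 1100, 1100, 1100, 1000, 700, 500.
  2000 → van 1 (new)  [load 2000/2600]
  1800 → van 2 (new)  [load 1800/2600]
  1600 → van 3 (new)  [load 1600/2600]
  1500 → van 4 (new)  [load 1500/2600]
  1500 → van 5 (new)  [load 1500/2600]
  1300 → van 6 (new)  [load 1300/2600]
  1100 → van 4  [load 2600/2600]
  1100 → van 5  [load 2600/2600]
  1100 → van 6  [load 2400/2600]
  1000 → van 3  [load 2600/2600]
  700 → van 2  [load 2500/2600]
  500 → van 1  [load 2500/2600]
6 vans opened.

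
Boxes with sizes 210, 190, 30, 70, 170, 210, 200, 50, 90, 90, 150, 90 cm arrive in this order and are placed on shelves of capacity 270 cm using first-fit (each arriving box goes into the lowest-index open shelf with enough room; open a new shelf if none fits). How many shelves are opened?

  210 → shelf 1 (new)  [load 210/270]
  190 → shelf 2 (new)  [load 190/270]
  30 → shelf 1  [load 240/270]
  70 → shelf 2  [load 260/270]
  170 → shelf 3 (new)  [load 170/270]
  210 → shelf 4 (new)  [load 210/270]
  200 → shelf 5 (new)  [load 200/270]
  50 → shelf 3  [load 220/270]
  90 → shelf 6 (new)  [load 90/270]
  90 → shelf 6  [load 180/270]
  150 → shelf 7 (new)  [load 150/270]
  90 → shelf 6  [load 270/270]
7 shelves opened.

7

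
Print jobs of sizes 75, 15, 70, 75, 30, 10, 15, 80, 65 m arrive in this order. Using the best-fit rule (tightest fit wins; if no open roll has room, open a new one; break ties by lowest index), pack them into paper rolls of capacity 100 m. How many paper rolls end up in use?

  75 → roll 1 (new)  [load 75/100]
  15 → roll 1  [load 90/100]
  70 → roll 2 (new)  [load 70/100]
  75 → roll 3 (new)  [load 75/100]
  30 → roll 2  [load 100/100]
  10 → roll 1  [load 100/100]
  15 → roll 3  [load 90/100]
  80 → roll 4 (new)  [load 80/100]
  65 → roll 5 (new)  [load 65/100]
5 paper rolls opened.

5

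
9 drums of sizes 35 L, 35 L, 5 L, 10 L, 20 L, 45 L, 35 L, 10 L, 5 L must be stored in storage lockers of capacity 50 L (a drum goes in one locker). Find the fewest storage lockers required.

Total = 45 + 35 + 35 + 35 + 20 + 10 + 10 + 5 + 5 = 200 L.
Lower bound: ⌈200/50⌉ = 4 storage lockers.
A packing using 5 storage lockers:
  locker 1: 45 + 5 = 50
  locker 2: 35 + 10 + 5 = 50
  locker 3: 35 + 10 = 45
  locker 4: 35 = 35
  locker 5: 20 = 20
No arrangement into 4 storage lockers stays within capacity, so 5 is optimal.

5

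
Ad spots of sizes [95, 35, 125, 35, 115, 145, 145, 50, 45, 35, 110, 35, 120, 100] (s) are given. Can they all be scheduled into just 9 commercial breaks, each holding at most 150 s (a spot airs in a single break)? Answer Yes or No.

A valid assignment using 9 commercial breaks:
  break 1: 145 = 145
  break 2: 145 = 145
  break 3: 125 = 125
  break 4: 120 = 120
  break 5: 115 + 35 = 150
  break 6: 110 + 35 = 145
  break 7: 100 + 50 = 150
  break 8: 95 + 45 = 140
  break 9: 35 + 35 = 70
Every load is within 150 s, so 9 commercial breaks suffice.

Yes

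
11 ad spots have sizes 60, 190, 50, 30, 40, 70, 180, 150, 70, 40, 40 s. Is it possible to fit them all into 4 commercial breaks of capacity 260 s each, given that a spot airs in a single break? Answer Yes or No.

A valid assignment using 4 commercial breaks:
  break 1: 190 + 70 = 260
  break 2: 180 + 70 = 250
  break 3: 150 + 60 + 50 = 260
  break 4: 40 + 40 + 40 + 30 = 150
Every load is within 260 s, so 4 commercial breaks suffice.

Yes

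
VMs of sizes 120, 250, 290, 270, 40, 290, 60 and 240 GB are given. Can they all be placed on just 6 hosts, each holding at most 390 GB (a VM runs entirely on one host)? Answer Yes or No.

Yes

A valid assignment using 5 hosts:
  host 1: 290 + 60 + 40 = 390
  host 2: 290 = 290
  host 3: 270 + 120 = 390
  host 4: 250 = 250
  host 5: 240 = 240
That uses only 5 ≤ 6, so 6 hosts are enough.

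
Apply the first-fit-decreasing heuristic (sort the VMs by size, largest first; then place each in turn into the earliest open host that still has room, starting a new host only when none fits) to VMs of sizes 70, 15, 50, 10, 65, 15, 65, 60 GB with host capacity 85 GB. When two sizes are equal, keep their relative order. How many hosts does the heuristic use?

Sorted descending: 70, 65, 65, 60, 50, 15, 15, 10.
  70 → host 1 (new)  [load 70/85]
  65 → host 2 (new)  [load 65/85]
  65 → host 3 (new)  [load 65/85]
  60 → host 4 (new)  [load 60/85]
  50 → host 5 (new)  [load 50/85]
  15 → host 1  [load 85/85]
  15 → host 2  [load 80/85]
  10 → host 3  [load 75/85]
5 hosts opened.

5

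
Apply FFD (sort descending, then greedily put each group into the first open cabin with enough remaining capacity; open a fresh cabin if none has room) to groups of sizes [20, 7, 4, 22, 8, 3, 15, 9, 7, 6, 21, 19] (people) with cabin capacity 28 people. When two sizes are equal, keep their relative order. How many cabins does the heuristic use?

Sorted descending: 22, 21, 20, 19, 15, 9, 8, 7, 7, 6, 4, 3.
  22 → cabin 1 (new)  [load 22/28]
  21 → cabin 2 (new)  [load 21/28]
  20 → cabin 3 (new)  [load 20/28]
  19 → cabin 4 (new)  [load 19/28]
  15 → cabin 5 (new)  [load 15/28]
  9 → cabin 4  [load 28/28]
  8 → cabin 3  [load 28/28]
  7 → cabin 2  [load 28/28]
  7 → cabin 5  [load 22/28]
  6 → cabin 1  [load 28/28]
  4 → cabin 5  [load 26/28]
  3 → cabin 6 (new)  [load 3/28]
6 cabins opened.

6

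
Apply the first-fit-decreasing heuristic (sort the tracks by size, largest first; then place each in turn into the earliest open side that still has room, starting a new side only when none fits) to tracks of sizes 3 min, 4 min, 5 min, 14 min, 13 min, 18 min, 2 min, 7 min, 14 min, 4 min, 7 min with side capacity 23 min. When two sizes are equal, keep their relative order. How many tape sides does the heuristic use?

Sorted descending: 18, 14, 14, 13, 7, 7, 5, 4, 4, 3, 2.
  18 → side 1 (new)  [load 18/23]
  14 → side 2 (new)  [load 14/23]
  14 → side 3 (new)  [load 14/23]
  13 → side 4 (new)  [load 13/23]
  7 → side 2  [load 21/23]
  7 → side 3  [load 21/23]
  5 → side 1  [load 23/23]
  4 → side 4  [load 17/23]
  4 → side 4  [load 21/23]
  3 → side 5 (new)  [load 3/23]
  2 → side 2  [load 23/23]
5 tape sides opened.

5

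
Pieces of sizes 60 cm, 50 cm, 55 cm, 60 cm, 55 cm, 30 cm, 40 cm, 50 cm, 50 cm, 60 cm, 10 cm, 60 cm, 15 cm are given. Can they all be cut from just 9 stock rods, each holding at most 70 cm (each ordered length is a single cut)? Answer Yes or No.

Total = 595 cm; ⌈595/70⌉ = 9.
10 pieces each exceed half the capacity and cannot share a stock rod, forcing at least 10 stock rods.
At least 10 stock rods are required, but only 9 are allowed.

No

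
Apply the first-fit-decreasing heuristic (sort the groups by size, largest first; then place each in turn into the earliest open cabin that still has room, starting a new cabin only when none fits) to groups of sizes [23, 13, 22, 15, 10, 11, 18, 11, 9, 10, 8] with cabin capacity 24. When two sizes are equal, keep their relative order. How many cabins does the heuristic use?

7

Sorted descending: 23, 22, 18, 15, 13, 11, 11, 10, 10, 9, 8.
  23 → cabin 1 (new)  [load 23/24]
  22 → cabin 2 (new)  [load 22/24]
  18 → cabin 3 (new)  [load 18/24]
  15 → cabin 4 (new)  [load 15/24]
  13 → cabin 5 (new)  [load 13/24]
  11 → cabin 5  [load 24/24]
  11 → cabin 6 (new)  [load 11/24]
  10 → cabin 6  [load 21/24]
  10 → cabin 7 (new)  [load 10/24]
  9 → cabin 4  [load 24/24]
  8 → cabin 7  [load 18/24]
7 cabins opened.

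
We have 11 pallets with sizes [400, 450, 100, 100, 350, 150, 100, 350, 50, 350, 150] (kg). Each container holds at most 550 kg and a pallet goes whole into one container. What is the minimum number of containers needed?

5

Total = 450 + 400 + 350 + 350 + 350 + 150 + 150 + 100 + 100 + 100 + 50 = 2550 kg.
Lower bound: ⌈2550/550⌉ = 5 containers.
A packing using 5 containers:
  container 1: 450 + 100 = 550
  container 2: 400 + 150 = 550
  container 3: 350 + 150 + 50 = 550
  container 4: 350 + 100 + 100 = 550
  container 5: 350 = 350
This matches the lower bound, so 5 is optimal.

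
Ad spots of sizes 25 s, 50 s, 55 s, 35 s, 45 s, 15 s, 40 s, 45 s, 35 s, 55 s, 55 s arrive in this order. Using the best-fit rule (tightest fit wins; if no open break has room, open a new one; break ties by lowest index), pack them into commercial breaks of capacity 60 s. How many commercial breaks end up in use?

  25 → break 1 (new)  [load 25/60]
  50 → break 2 (new)  [load 50/60]
  55 → break 3 (new)  [load 55/60]
  35 → break 1  [load 60/60]
  45 → break 4 (new)  [load 45/60]
  15 → break 4  [load 60/60]
  40 → break 5 (new)  [load 40/60]
  45 → break 6 (new)  [load 45/60]
  35 → break 7 (new)  [load 35/60]
  55 → break 8 (new)  [load 55/60]
  55 → break 9 (new)  [load 55/60]
9 commercial breaks opened.

9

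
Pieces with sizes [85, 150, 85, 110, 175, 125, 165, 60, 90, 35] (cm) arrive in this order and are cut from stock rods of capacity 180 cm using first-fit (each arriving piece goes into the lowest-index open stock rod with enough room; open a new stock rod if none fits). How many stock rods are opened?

7

  85 → stock rod 1 (new)  [load 85/180]
  150 → stock rod 2 (new)  [load 150/180]
  85 → stock rod 1  [load 170/180]
  110 → stock rod 3 (new)  [load 110/180]
  175 → stock rod 4 (new)  [load 175/180]
  125 → stock rod 5 (new)  [load 125/180]
  165 → stock rod 6 (new)  [load 165/180]
  60 → stock rod 3  [load 170/180]
  90 → stock rod 7 (new)  [load 90/180]
  35 → stock rod 5  [load 160/180]
7 stock rods opened.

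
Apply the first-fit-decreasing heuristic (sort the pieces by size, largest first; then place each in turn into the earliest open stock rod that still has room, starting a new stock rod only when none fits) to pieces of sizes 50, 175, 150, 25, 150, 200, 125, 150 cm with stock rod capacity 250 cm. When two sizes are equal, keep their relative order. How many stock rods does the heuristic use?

Sorted descending: 200, 175, 150, 150, 150, 125, 50, 25.
  200 → stock rod 1 (new)  [load 200/250]
  175 → stock rod 2 (new)  [load 175/250]
  150 → stock rod 3 (new)  [load 150/250]
  150 → stock rod 4 (new)  [load 150/250]
  150 → stock rod 5 (new)  [load 150/250]
  125 → stock rod 6 (new)  [load 125/250]
  50 → stock rod 1  [load 250/250]
  25 → stock rod 2  [load 200/250]
6 stock rods opened.

6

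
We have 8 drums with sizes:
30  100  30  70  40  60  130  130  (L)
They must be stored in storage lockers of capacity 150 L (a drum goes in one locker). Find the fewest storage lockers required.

Total = 130 + 130 + 100 + 70 + 60 + 40 + 30 + 30 = 590 L.
Lower bound: ⌈590/150⌉ = 4 storage lockers.
A packing using 5 storage lockers:
  locker 1: 130 = 130
  locker 2: 130 = 130
  locker 3: 100 + 40 = 140
  locker 4: 70 + 60 = 130
  locker 5: 30 + 30 = 60
No arrangement into 4 storage lockers stays within capacity, so 5 is optimal.

5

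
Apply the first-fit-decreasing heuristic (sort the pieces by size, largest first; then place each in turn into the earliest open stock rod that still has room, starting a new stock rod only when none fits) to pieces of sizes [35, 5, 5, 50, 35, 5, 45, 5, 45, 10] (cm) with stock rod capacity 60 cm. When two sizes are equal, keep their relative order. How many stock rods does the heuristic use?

Sorted descending: 50, 45, 45, 35, 35, 10, 5, 5, 5, 5.
  50 → stock rod 1 (new)  [load 50/60]
  45 → stock rod 2 (new)  [load 45/60]
  45 → stock rod 3 (new)  [load 45/60]
  35 → stock rod 4 (new)  [load 35/60]
  35 → stock rod 5 (new)  [load 35/60]
  10 → stock rod 1  [load 60/60]
  5 → stock rod 2  [load 50/60]
  5 → stock rod 2  [load 55/60]
  5 → stock rod 2  [load 60/60]
  5 → stock rod 3  [load 50/60]
5 stock rods opened.

5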